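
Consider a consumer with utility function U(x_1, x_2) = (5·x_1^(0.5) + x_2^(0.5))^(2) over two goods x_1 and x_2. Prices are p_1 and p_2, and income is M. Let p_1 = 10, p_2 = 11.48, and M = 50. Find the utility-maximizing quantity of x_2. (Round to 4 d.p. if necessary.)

With the ratio pinned down, the budget gives x_1* = M/(p_1 + p_2·(x_2/x_1)) and x_2* = (x_2/x_1)·x_1*.
Numerically x_2/x_1 = 0.030351, so x_1* = 50/(10 + 11.48·0.030351) = 4.8316 and x_2* = 0.030351·4.8316 = 0.1466.

x_2* = 0.1466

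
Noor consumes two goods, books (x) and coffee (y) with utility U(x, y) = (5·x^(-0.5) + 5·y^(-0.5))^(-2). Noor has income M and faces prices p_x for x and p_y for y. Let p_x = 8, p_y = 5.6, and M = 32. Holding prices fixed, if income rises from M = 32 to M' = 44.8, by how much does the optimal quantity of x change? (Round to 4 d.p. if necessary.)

Δx* = 0.8475

MU_x ∝ 5·x^(-1.5), MU_y ∝ 5·y^(-1.5), so MRS = (y/x)^(1.5) = p_x/p_y.
Hence y/x = (p_x/p_y)^(1/(1.5)), i.e. raised to the 2/3 power.
Substitute y = (y/x)·x into the budget: x* = M/(p_x + p_y·(y/x)).
Numerically y/x = 1.268434, so x* = 32/(8 + 5.6·1.268434) = 2.1188.
At M' = 44.8: x* = 2.9663. Change: 2.9663 − 2.1188 = 0.8475.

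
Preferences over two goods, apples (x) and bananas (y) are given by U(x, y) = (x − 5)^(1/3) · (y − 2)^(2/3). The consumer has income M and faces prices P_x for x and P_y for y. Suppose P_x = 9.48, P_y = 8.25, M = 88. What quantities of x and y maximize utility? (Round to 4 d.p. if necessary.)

MRS = (1/2)·(y−2)/(x−5). Tangency with P_x/P_y gives y−2 = 2·(P_x/P_y)·(x−5).
Substituting into the budget: x* = 5 + 1/3·(M − 5·P_x − 2·P_y)/P_x, and y* = 2 + 2/3·(…)/P_y.
Discretionary income = 88 − 5·9.48 − 2·8.25 = 24.1; x* = 5 + 1/3·24.1/9.48 = 5.8474; y* = 2 + 2/3·24.1/8.25 = 3.9475.

x* = 5.8474, y* = 3.9475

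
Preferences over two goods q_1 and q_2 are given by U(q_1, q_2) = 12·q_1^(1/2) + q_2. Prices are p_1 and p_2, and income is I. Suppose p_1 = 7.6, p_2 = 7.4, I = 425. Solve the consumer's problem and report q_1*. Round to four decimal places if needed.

q_1* = 34.1302

Utility is quasi-linear in q_2; the FOC for q_1 is 6/√q_1 = p_1/p_2.
Solve: √q_1 = 6·p_2/p_1, so q_1*(p_1,p_2) = (6·p_2/p_1)², and q_2* = (I − p_1·q_1*)/p_2.
Plugging in: q_1* = (6·7.4/7.6)² = 34.1302.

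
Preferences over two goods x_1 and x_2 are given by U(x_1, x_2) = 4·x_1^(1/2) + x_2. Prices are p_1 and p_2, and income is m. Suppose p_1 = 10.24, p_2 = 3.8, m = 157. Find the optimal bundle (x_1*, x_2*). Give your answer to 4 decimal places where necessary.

x_1* = 0.5508, x_2* = 39.8314

Thus x_1* = (2·p_2/p_1)² — independent of m — with the rest of income spent on x_2.
Plugging in: x_1* = (2·3.8/10.24)² = 0.5508, x_2* = 39.8314.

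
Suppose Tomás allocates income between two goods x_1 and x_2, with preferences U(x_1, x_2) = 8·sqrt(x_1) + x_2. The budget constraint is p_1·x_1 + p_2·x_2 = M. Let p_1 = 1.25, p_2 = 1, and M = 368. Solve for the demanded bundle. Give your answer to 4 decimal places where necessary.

x_1* = 10.24, x_2* = 355.2

Utility is quasi-linear in x_2; the FOC for x_1 is 4/√x_1 = p_1/p_2.
Thus x_1* = (4·p_2/p_1)² — independent of M — with the rest of income spent on x_2.
Plugging in: x_1* = (4·1/1.25)² = 10.24, x_2* = 355.2.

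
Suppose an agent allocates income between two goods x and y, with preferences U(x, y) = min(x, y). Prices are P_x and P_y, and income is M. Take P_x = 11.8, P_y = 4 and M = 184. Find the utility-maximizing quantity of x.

x* = 11.6456

Leontief preferences: the optimum is at the kink where x/1 = y/1, i.e. y = x.
Budget: P_x·x + P_y·x = M, so (P_x + P_y)·x = M.
Demand: x*(P_x,P_y,M) = M/(P_x + P_y), y* = M/(P_x + P_y).
Here 11.8 + 4 = 15.8, giving x* = 11.6456.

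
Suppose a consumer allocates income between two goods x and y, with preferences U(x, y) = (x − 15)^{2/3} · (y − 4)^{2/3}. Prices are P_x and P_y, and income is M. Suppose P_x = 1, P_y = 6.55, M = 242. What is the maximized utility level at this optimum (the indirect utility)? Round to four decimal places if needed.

MRS = (y−4)/(x−15). Tangency with P_x/P_y gives y−4 = (P_x/P_y)·(x−15).
Substituting into the budget: x* = 15 + 0.5·(M − 15·P_x − 4·P_y)/P_x, and y* = 4 + 0.5·(…)/P_y.
Discretionary income = 242 − 15·1 − 4·6.55 = 200.8; x* = 15 + 0.5·200.8/1 = 115.4; y* = 4 + 0.5·200.8/6.55 = 19.3282.
Utility at the optimum: U(115.4, 19.3282) = 133.2961.

V = 133.2961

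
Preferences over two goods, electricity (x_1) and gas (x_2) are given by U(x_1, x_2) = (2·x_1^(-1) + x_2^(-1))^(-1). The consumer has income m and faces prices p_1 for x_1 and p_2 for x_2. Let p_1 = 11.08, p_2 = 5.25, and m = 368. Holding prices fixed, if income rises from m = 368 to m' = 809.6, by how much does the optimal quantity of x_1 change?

Δx_1* = 26.8074

MRS = MU_x_1/MU_x_2 = 2·(x_2/x_1)^(2). Set equal to p_1/p_2.
Solve for the ratio: x_2/x_1 = [(1/2)·p_1/p_2]^(0.5).
With the ratio pinned down, the budget gives x_1* = m/(p_1 + p_2·(x_2/x_1)) and x_2* = (x_2/x_1)·x_1*.
Numerically x_2/x_1 = 1.027248, so x_1* = 368/(11.08 + 5.25·1.027248) = 22.3395.
At m' = 809.6: x_1* = 49.1469. Change: 49.1469 − 22.3395 = 26.8074.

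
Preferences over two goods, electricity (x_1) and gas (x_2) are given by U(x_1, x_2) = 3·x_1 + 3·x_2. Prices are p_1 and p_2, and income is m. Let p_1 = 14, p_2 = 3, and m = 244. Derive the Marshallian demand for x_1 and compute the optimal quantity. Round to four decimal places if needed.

x_1* = 0

Perfect substitutes: compare marginal utility per dollar. 3/p_1 vs 3/p_2 → 0.2143 vs 1.
x_2 gives more utility per dollar, so spend all income on x_2: x_2* = m/p_2, x_1* = 0.
Numerically: x_1* = 0, x_2* = 81.3333.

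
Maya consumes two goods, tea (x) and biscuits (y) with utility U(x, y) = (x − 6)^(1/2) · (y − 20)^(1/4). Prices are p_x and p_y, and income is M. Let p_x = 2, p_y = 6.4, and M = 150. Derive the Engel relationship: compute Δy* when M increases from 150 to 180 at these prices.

This is Cobb-Douglas in (x−6, y−20): tangency gives 0.5·p_y·(y−20) = 0.25·p_x·(x−6).
Substituting into the budget: x* = 6 + 2/3·(M − 6·p_x − 20·p_y)/p_x, and y* = 20 + 1/3·(…)/p_y.
Discretionary income = 150 − 6·2 − 20·6.4 = 10; y* = 20 + 1/3·10/6.4 = 20.5208.
At M' = 180: y* = 22.0833. Change: 22.0833 − 20.5208 = 1.5625.

Δy* = 1.5625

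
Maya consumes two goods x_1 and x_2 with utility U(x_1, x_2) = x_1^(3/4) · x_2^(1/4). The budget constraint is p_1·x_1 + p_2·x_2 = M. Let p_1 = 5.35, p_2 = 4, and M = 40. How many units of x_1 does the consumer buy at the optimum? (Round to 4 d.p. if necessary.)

MU_x_1/MU_x_2 = (0.75·x_2)/(0.25·x_1); tangency sets this equal to p_1/p_2.
So 0.75·p_2·x_2 = 0.25·p_1·x_1; combined with the budget, a share 0.75 of income goes to x_1.
Demand: x_1*(p_1,p_2,M) = 0.75·M/p_1 and x_2* = 0.25·M/p_2.
At p_1=5.35, p_2=4, M=40: x_1* = 0.75·40/5.35 = 5.6075.

x_1* = 5.6075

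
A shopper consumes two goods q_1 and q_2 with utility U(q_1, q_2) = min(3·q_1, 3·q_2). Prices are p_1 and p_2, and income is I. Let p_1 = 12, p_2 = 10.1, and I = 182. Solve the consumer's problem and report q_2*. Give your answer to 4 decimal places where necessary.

With perfect complements, no substitution: consume in ratio q_1:q_2 = 3:3.
Budget: p_1·q_1 + p_2·q_1 = I, so (3·p_1 + 3·p_2)·q_1 = 3·I.
Demand: q_1*(p_1,p_2,I) = 3·I/(3·p_1 + 3·p_2), q_2* = 3·I/(3·p_1 + 3·p_2).
Here 3·12 + 3·10.1 = 66.3, giving q_2* = 8.2353.

q_2* = 8.2353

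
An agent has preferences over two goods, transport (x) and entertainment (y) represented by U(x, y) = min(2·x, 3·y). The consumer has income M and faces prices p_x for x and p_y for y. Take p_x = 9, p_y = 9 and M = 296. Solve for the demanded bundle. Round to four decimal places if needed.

x* = 19.7333, y* = 13.1556

With perfect complements, no substitution: consume in ratio x:y = 3:2.
Budget: p_x·x + p_y·(2/3)·x = M, so (3·p_x + 2·p_y)·x = 3·M.
Demand: x*(p_x,p_y,M) = 3·M/(3·p_x + 2·p_y), y* = 2·M/(3·p_x + 2·p_y).
Here 3·9 + 2·9 = 45, giving x* = 19.7333 and y* = 13.1556.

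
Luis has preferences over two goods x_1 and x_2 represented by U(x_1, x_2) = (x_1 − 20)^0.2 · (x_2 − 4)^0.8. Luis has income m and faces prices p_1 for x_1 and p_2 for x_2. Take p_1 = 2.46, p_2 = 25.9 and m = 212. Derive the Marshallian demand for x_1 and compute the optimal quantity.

x_1* = 24.813

MRS = (1/4)·(x_2−4)/(x_1−20). Tangency with p_1/p_2 gives x_2−4 = 4·(p_1/p_2)·(x_1−20).
After buying the subsistence bundle (20, 4), a share 0.2 of the remaining income goes to x_1: x_1* = 20 + 0.2·(m − 20p_1 − 4p_2)/p_1.
Discretionary income = 212 − 20·2.46 − 4·25.9 = 59.2; x_1* = 20 + 0.2·59.2/2.46 = 24.813.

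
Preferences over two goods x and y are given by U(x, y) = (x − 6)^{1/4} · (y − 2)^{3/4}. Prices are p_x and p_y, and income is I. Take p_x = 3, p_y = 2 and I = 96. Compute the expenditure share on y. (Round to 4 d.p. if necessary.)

share on y = 0.6198

Let x' = x−6, y' = y−2. MRS = (1/3)·y'/x' = p_x/p_y.
Substituting into the budget: x* = 6 + 0.25·(I − 6·p_x − 2·p_y)/p_x, and y* = 2 + 0.75·(…)/p_y.
Discretionary income = 96 − 6·3 − 2·2 = 74; x* = 6 + 0.25·74/3 = 12.1667; y* = 2 + 0.75·74/2 = 29.75.
Expenditure on y: 2·29.75 = 59.5; share = 0.6198.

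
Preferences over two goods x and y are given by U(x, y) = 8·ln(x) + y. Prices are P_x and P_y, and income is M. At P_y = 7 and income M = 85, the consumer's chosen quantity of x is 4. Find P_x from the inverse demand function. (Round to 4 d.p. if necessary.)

P_x = 14

MU_x = 8/x, MU_y = 1. Tangency: 8/x = P_x/P_y.
So x*(P_x,P_y) = 8·P_y/P_x, independent of income; and y* = (M − 8·P_y)/P_y.
Set x* = 4 in the demand function and solve for P_x: P_x = 14.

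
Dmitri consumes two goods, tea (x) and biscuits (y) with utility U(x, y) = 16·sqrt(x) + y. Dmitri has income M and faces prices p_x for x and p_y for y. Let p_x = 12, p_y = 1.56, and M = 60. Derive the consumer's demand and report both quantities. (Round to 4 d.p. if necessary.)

MU_x = 8/√x, MU_y = 1. Tangency: 8/√x = p_x/p_y.
Solve: √x = 8·p_y/p_x, so x*(p_x,p_y) = (8·p_y/p_x)², and y* = (M − p_x·x*)/p_y.
Plugging in: x* = (8·1.56/12)² = 1.0816, y* = 30.1415.

x* = 1.0816, y* = 30.1415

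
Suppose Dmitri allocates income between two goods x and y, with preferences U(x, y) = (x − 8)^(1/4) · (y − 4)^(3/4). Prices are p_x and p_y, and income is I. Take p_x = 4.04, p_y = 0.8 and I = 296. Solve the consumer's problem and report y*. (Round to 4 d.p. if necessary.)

y* = 248.2

This is Cobb-Douglas in (x−8, y−4): tangency gives 0.25·p_y·(y−4) = 0.75·p_x·(x−8).
Substituting into the budget: x* = 8 + 0.25·(I − 8·p_x − 4·p_y)/p_x, and y* = 4 + 0.75·(…)/p_y.
Discretionary income = 296 − 8·4.04 − 4·0.8 = 260.48; y* = 4 + 0.75·260.48/0.8 = 248.2.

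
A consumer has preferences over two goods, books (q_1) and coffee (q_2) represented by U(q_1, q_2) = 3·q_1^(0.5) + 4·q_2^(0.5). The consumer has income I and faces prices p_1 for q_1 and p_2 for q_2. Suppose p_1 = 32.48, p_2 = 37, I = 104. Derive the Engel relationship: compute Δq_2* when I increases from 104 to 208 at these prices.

From the CES first-order condition, (3/4)·(q_2/q_1)^(0.5) = p_1/p_2.
Solve for the ratio: q_2/q_1 = [(4/3)·p_1/p_2]^(2).
Substitute q_2 = (q_2/q_1)·q_1 into the budget: q_1* = I/(p_1 + p_2·(q_2/q_1)).
Numerically q_2/q_1 = 1.369954, so q_1* = 104/(32.48 + 37·1.369954) = 1.2505 and q_2* = 1.369954·1.2505 = 1.7131.
At I' = 208: q_2* = 3.4262. Change: 3.4262 − 1.7131 = 1.7131.

Δq_2* = 1.7131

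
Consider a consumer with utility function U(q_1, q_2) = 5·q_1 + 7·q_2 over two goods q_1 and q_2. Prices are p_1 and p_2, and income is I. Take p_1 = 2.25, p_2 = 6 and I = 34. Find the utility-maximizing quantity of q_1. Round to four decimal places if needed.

q_1* = 15.1111

Linear utility — the consumer picks whichever good has higher MU/price: 5/2.25 = 2.2222 vs 7/6 = 1.1667.
q_1 gives more utility per dollar, so spend all income on q_1: q_1* = I/p_1, q_2* = 0.
Numerically: q_1* = 15.1111, q_2* = 0.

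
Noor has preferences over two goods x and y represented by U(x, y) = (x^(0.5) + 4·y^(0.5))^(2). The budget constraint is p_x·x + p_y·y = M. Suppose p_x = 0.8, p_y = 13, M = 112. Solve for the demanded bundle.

MRS = MU_x/MU_y = (1/4)·(y/x)^(0.5). Set equal to p_x/p_y.
Solve for the ratio: y/x = [4·p_x/p_y]^(2).
With the ratio pinned down, the budget gives x* = M/(p_x + p_y·(y/x)) and y* = (y/x)·x*.
Numerically y/x = 0.060592, so x* = 112/(0.8 + 13·0.060592) = 70.5426 and y* = 0.060592·70.5426 = 4.2743.

x* = 70.5426, y* = 4.2743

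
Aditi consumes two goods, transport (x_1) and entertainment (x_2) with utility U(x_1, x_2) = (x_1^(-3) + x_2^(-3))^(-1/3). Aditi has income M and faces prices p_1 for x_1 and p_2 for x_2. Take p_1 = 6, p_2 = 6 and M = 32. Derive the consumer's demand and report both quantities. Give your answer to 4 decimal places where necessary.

x_1* = 2.6667, x_2* = 2.6667

MRS = MU_x_1/MU_x_2 = (x_2/x_1)^(4). Set equal to p_1/p_2.
Hence x_2/x_1 = (p_1/p_2)^(1/(4)), i.e. raised to the 0.25 power.
With the ratio pinned down, the budget gives x_1* = M/(p_1 + p_2·(x_2/x_1)) and x_2* = (x_2/x_1)·x_1*.
Numerically x_2/x_1 = 1, so x_1* = 32/(6 + 6·1) = 2.6667 and x_2* = 1·2.6667 = 2.6667.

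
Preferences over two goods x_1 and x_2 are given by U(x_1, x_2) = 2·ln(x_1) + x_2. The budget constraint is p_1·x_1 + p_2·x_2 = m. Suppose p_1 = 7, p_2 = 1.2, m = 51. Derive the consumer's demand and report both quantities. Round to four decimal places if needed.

x_1* = 0.3429, x_2* = 40.5

So x_1*(p_1,p_2) = 2·p_2/p_1, independent of income; and x_2* = (m − 2·p_2)/p_2.
At the given prices: x_1* = 2·1.2/7 = 0.3429, and x_2* = 40.5.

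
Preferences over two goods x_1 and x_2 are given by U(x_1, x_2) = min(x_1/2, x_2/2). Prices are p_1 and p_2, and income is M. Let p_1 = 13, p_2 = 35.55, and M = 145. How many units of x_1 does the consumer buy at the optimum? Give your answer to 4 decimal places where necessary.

Here 2·13 + 2·35.55 = 97.1, giving x_1* = 2.9866.

x_1* = 2.9866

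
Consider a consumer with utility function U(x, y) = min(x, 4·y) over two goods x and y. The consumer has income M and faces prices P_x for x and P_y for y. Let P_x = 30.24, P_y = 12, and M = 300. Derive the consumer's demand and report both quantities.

x* = 9.0253, y* = 2.2563

With perfect complements, no substitution: consume in ratio x:y = 4:1.
Budget: P_x·x + P_y·(1/4)·x = M, so (4·P_x + P_y)·x = 4·M.
Demand: x*(P_x,P_y,M) = 4·M/(4·P_x + P_y), y* = M/(4·P_x + P_y).
Here 4·30.24 + 12 = 132.96, giving x* = 9.0253 and y* = 2.2563.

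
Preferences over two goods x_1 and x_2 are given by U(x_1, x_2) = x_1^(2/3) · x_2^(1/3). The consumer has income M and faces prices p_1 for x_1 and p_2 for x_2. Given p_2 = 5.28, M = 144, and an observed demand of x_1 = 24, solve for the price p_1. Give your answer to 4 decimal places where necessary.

MU_x_1/MU_x_2 = (2/3·x_2)/(1/3·x_1); tangency sets this equal to p_1/p_2.
So 2/3·p_2·x_2 = 1/3·p_1·x_1; combined with the budget, a share 2/3 of income goes to x_1.
Demand: x_1*(p_1,p_2,M) = 2/3·M/p_1 and x_2* = 1/3·M/p_2.
Set x_1* = 24 in the demand function and solve for p_1: p_1 = 4.

p_1 = 4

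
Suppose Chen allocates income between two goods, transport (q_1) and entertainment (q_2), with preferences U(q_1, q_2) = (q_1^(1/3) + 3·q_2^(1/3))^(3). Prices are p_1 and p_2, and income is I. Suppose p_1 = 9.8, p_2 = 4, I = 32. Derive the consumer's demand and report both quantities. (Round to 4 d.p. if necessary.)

With the ratio pinned down, the budget gives q_1* = I/(p_1 + p_2·(q_2/q_1)) and q_2* = (q_2/q_1)·q_1*.
Numerically q_2/q_1 = 19.926499, so q_1* = 32/(9.8 + 4·19.926499) = 0.3575 and q_2* = 19.926499·0.3575 = 7.1241.

q_1* = 0.3575, q_2* = 7.1241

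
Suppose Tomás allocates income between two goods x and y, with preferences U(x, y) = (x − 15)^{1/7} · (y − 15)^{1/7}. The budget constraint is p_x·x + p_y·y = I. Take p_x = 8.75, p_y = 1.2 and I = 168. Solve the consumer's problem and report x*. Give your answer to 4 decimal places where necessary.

x* = 16.0714

Let x' = x−15, y' = y−15. MRS = y'/x' = p_x/p_y.
After buying the subsistence bundle (15, 15), a share 0.5 of the remaining income goes to x: x* = 15 + 0.5·(I − 15p_x − 15p_y)/p_x.
Discretionary income = 168 − 15·8.75 − 15·1.2 = 18.75; x* = 15 + 0.5·18.75/8.75 = 16.0714.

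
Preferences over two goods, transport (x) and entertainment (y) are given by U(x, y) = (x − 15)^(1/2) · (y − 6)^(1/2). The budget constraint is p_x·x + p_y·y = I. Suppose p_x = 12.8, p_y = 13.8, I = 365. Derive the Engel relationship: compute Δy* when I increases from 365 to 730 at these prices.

MRS = (y−6)/(x−15). Tangency with p_x/p_y gives y−6 = (p_x/p_y)·(x−15).
Substituting into the budget: x* = 15 + 0.5·(I − 15·p_x − 6·p_y)/p_x, and y* = 6 + 0.5·(…)/p_y.
Discretionary income = 365 − 15·12.8 − 6·13.8 = 90.2; y* = 6 + 0.5·90.2/13.8 = 9.2681.
At I' = 730: y* = 22.4928. Change: 22.4928 − 9.2681 = 13.2246.

Δy* = 13.2246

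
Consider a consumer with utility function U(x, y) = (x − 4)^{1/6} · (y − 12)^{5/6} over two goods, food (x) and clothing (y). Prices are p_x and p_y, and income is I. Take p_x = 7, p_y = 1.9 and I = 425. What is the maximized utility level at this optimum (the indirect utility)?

This is Cobb-Douglas in (x−4, y−12): tangency gives 1/6·p_y·(y−12) = 5/6·p_x·(x−4).
After buying the subsistence bundle (4, 12), a share 1/6 of the remaining income goes to x: x* = 4 + 1/6·(I − 4p_x − 12p_y)/p_x.
Discretionary income = 425 − 4·7 − 12·1.9 = 374.2; x* = 4 + 1/6·374.2/7 = 12.9095; y* = 12 + 5/6·374.2/1.9 = 176.1228.
Utility at the optimum: U(12.9095, 176.1228) = 100.9911.

V = 100.9911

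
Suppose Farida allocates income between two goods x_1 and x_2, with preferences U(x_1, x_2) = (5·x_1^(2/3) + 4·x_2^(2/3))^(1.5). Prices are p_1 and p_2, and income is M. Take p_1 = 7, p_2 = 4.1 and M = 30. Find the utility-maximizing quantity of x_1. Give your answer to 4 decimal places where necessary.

MU_x_1 ∝ 5·x_1^(-1/3), MU_x_2 ∝ 4·x_2^(-1/3), so MRS = (5/4)·(x_2/x_1)^(1/3) = p_1/p_2.
Solve for the ratio: x_2/x_1 = [(4/5)·p_1/p_2]^(3).
With the ratio pinned down, the budget gives x_1* = M/(p_1 + p_2·(x_2/x_1)) and x_2* = (x_2/x_1)·x_1*.
Numerically x_2/x_1 = 2.548077, so x_1* = 30/(7 + 4.1·2.548077) = 1.7195.

x_1* = 1.7195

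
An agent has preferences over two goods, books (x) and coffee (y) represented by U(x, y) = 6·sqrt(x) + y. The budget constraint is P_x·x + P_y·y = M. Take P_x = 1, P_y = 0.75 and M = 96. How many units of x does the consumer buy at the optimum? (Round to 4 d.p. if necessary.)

x* = 5.0625

MU_x = 3/√x, MU_y = 1. Tangency: 3/√x = P_x/P_y.
Solve: √x = 3·P_y/P_x, so x*(P_x,P_y) = (3·P_y/P_x)², and y* = (M − P_x·x*)/P_y.
Plugging in: x* = (3·0.75/1)² = 5.0625.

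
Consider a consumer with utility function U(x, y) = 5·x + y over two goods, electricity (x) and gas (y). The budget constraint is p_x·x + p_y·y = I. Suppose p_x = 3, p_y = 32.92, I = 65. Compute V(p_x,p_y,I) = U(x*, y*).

Linear utility — the consumer picks whichever good has higher MU/price: 5/3 = 1.6667 vs 1/32.92 = 0.0304.
x gives more utility per dollar, so spend all income on x: x* = I/p_x, y* = 0.
Numerically: x* = 21.6667, y* = 0.
Utility at the optimum: U(21.6667, 0) = 108.3333.

V = 108.3333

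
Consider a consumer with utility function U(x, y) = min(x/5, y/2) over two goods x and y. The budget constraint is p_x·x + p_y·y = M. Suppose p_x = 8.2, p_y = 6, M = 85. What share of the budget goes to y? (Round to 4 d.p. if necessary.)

With perfect complements, no substitution: consume in ratio x:y = 5:2.
Budget: p_x·x + p_y·(2/5)·x = M, so (5·p_x + 2·p_y)·x = 5·M.
Demand: x*(p_x,p_y,M) = 5·M/(5·p_x + 2·p_y), y* = 2·M/(5·p_x + 2·p_y).
Here 5·8.2 + 2·6 = 53, giving x* = 8.0189 and y* = 3.2075.
Expenditure on y: 6·3.2075 = 19.2453; share = 0.2264.

share on y = 0.2264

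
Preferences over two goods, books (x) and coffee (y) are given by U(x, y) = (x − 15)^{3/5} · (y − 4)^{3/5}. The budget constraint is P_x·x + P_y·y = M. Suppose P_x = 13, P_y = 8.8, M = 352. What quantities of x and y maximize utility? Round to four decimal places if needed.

This is Cobb-Douglas in (x−15, y−4): tangency gives 0.6·P_y·(y−4) = 0.6·P_x·(x−15).
After buying the subsistence bundle (15, 4), a share 0.5 of the remaining income goes to x: x* = 15 + 0.5·(M − 15P_x − 4P_y)/P_x.
Discretionary income = 352 − 15·13 − 4·8.8 = 121.8; x* = 15 + 0.5·121.8/13 = 19.6846; y* = 4 + 0.5·121.8/8.8 = 10.9205.

x* = 19.6846, y* = 10.9205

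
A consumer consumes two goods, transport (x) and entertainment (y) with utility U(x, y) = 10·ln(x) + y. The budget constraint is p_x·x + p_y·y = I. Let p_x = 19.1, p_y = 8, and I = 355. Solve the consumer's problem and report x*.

x* = 4.1885

Set MRS = p_x/p_y: (10/x)/1 = p_x/p_y.
So x*(p_x,p_y) = 10·p_y/p_x, independent of income; and y* = (I − 10·p_y)/p_y.
At the given prices: x* = 10·8/19.1 = 4.1885.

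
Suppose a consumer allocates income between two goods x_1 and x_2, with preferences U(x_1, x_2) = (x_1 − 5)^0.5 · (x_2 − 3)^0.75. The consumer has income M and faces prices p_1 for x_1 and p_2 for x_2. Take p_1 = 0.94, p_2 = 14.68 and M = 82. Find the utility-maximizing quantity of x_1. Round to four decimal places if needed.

x_1* = 19.1532

Let x_1' = x_1−5, x_2' = x_2−3. MRS = (2/3)·x_2'/x_1' = p_1/p_2.
After buying the subsistence bundle (5, 3), a share 0.4 of the remaining income goes to x_1: x_1* = 5 + 0.4·(M − 5p_1 − 3p_2)/p_1.
Discretionary income = 82 − 5·0.94 − 3·14.68 = 33.26; x_1* = 5 + 0.4·33.26/0.94 = 19.1532.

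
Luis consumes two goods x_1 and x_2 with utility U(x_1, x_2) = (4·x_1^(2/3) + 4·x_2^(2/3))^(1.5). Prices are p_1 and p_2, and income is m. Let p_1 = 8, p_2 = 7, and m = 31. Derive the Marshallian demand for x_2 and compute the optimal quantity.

x_2* = 2.5082

MU_x_1 ∝ 4·x_1^(-1/3), MU_x_2 ∝ 4·x_2^(-1/3), so MRS = (x_2/x_1)^(1/3) = p_1/p_2.
Hence x_2/x_1 = (p_1/p_2)^(1/(1/3)), i.e. raised to the 3 power.
With the ratio pinned down, the budget gives x_1* = m/(p_1 + p_2·(x_2/x_1)) and x_2* = (x_2/x_1)·x_1*.
Numerically x_2/x_1 = 1.492711, so x_1* = 31/(8 + 7·1.492711) = 1.6803 and x_2* = 1.492711·1.6803 = 2.5082.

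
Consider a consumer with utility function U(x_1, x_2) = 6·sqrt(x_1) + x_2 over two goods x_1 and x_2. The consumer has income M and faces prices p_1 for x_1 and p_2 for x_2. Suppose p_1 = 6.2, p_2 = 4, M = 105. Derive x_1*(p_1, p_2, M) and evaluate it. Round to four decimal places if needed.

x_1* = 3.7461

MU_x_1 = 3/√x_1, MU_x_2 = 1. Tangency: 3/√x_1 = p_1/p_2.
Solve: √x_1 = 3·p_2/p_1, so x_1*(p_1,p_2) = (3·p_2/p_1)², and x_2* = (M − p_1·x_1*)/p_2.
Plugging in: x_1* = (3·4/6.2)² = 3.7461.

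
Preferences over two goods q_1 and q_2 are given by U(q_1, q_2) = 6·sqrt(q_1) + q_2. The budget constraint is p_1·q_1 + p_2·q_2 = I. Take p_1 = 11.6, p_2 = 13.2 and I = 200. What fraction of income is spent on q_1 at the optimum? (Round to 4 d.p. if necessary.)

Thus q_1* = (3·p_2/p_1)² — independent of I — with the rest of income spent on q_2.
Plugging in: q_1* = (3·13.2/11.6)² = 11.654, q_2* = 4.9101.
Expenditure on q_1: 11.6·11.654 = 135.1862; share = 0.6759.

share on q_1 = 0.6759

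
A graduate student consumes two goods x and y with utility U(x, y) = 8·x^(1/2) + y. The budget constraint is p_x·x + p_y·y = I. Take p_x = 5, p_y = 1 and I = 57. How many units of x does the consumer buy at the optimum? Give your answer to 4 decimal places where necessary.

Utility is quasi-linear in y; the FOC for x is 4/√x = p_x/p_y.
Solve: √x = 4·p_y/p_x, so x*(p_x,p_y) = (4·p_y/p_x)², and y* = (I − p_x·x*)/p_y.
Plugging in: x* = (4·1/5)² = 0.64.

x* = 0.64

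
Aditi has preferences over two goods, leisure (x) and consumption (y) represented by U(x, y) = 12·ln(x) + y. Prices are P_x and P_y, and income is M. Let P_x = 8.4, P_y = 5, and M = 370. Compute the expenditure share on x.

share on x = 0.1622

MU_x = 12/x, MU_y = 1. Tangency: 12/x = P_x/P_y.
So x*(P_x,P_y) = 12·P_y/P_x, independent of income; and y* = (M − 12·P_y)/P_y.
At the given prices: x* = 12·5/8.4 = 7.1429, and y* = 62.
Expenditure on x: 8.4·7.1429 = 60; share = 0.1622.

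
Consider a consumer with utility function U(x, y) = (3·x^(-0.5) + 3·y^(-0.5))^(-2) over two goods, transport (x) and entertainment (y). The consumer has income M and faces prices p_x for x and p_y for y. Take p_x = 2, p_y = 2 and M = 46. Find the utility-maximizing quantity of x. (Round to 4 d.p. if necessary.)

MRS = MU_x/MU_y = (y/x)^(1.5). Set equal to p_x/p_y.
Hence y/x = (p_x/p_y)^(1/(1.5)), i.e. raised to the 2/3 power.
With the ratio pinned down, the budget gives x* = M/(p_x + p_y·(y/x)) and y* = (y/x)·x*.
Numerically y/x = 1, so x* = 46/(2 + 2·1) = 11.5.

x* = 11.5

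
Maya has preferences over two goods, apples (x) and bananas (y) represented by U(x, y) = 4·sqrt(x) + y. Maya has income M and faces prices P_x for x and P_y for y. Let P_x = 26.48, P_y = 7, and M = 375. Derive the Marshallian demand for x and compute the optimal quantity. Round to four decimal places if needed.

Plugging in: x* = (2·7/26.48)² = 0.2795.

x* = 0.2795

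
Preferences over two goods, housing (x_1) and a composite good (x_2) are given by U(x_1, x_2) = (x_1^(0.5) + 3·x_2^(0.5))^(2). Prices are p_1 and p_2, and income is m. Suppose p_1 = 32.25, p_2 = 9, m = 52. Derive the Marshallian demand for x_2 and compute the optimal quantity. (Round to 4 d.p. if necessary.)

Substitute x_2 = (x_2/x_1)·x_1 into the budget: x_1* = m/(p_1 + p_2·(x_2/x_1)).
Numerically x_2/x_1 = 115.5625, so x_1* = 52/(32.25 + 9·115.5625) = 0.0485 and x_2* = 115.5625·0.0485 = 5.604.

x_2* = 5.604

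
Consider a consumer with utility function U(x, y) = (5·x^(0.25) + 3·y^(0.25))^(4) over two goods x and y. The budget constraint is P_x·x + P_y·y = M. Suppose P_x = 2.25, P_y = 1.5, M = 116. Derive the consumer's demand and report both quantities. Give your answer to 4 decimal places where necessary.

x* = 32.6447, y* = 28.3663

MRS = MU_x/MU_y = (5/3)·(y/x)^(0.75). Set equal to P_x/P_y.
Solve for the ratio: y/x = [(3/5)·P_x/P_y]^(4/3).
With the ratio pinned down, the budget gives x* = M/(P_x + P_y·(y/x)) and y* = (y/x)·x*.
Numerically y/x = 0.86894, so x* = 116/(2.25 + 1.5·0.86894) = 32.6447 and y* = 0.86894·32.6447 = 28.3663.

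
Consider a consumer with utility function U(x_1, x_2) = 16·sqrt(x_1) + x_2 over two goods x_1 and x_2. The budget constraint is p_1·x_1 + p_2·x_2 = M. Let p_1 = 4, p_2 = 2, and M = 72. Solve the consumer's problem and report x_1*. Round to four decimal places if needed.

MU_x_1 = 8/√x_1, MU_x_2 = 1. Tangency: 8/√x_1 = p_1/p_2.
Solve: √x_1 = 8·p_2/p_1, so x_1*(p_1,p_2) = (8·p_2/p_1)², and x_2* = (M − p_1·x_1*)/p_2.
Plugging in: x_1* = (8·2/4)² = 16.

x_1* = 16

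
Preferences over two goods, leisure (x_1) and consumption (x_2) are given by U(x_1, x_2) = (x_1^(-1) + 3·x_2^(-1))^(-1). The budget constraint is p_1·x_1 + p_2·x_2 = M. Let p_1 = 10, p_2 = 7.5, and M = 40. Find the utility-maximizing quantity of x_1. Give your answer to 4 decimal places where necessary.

x_1* = 1.6

MU_x_1 ∝ x_1^(-2), MU_x_2 ∝ 3·x_2^(-2), so MRS = (1/3)·(x_2/x_1)^(2) = p_1/p_2.
Hence x_2/x_1 = (3·p_1/p_2)^(1/(2)), i.e. raised to the 0.5 power.
With the ratio pinned down, the budget gives x_1* = M/(p_1 + p_2·(x_2/x_1)) and x_2* = (x_2/x_1)·x_1*.
Numerically x_2/x_1 = 2, so x_1* = 40/(10 + 7.5·2) = 1.6.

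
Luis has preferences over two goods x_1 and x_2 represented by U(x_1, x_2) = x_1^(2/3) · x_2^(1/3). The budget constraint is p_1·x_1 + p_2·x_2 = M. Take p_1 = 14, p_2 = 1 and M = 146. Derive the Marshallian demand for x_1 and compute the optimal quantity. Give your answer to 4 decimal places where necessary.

MU_x_1/MU_x_2 = (2/3·x_2)/(1/3·x_1); tangency sets this equal to p_1/p_2.
Rearranging, p_2·x_2 = (1/2)·p_1·x_1. Substituting into the budget gives p_1·x_1·(1 + (1/2)) = M.
Demand: x_1*(p_1,p_2,M) = 2/3·M/p_1 and x_2* = 1/3·M/p_2.
At p_1=14, p_2=1, M=146: x_1* = 2/3·146/14 = 6.9524.

x_1* = 6.9524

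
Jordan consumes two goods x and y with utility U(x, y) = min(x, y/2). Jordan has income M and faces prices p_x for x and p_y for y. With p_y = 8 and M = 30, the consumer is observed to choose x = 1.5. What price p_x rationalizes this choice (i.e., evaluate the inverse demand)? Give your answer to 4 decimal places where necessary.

p_x = 4

With perfect complements, no substitution: consume in ratio x:y = 1:2.
Budget: p_x·x + p_y·2·x = M, so (p_x + 2·p_y)·x = M.
Demand: x*(p_x,p_y,M) = M/(p_x + 2·p_y), y* = 2·M/(p_x + 2·p_y).
Set x* = 1.5 in the demand function and solve for p_x: p_x = 4.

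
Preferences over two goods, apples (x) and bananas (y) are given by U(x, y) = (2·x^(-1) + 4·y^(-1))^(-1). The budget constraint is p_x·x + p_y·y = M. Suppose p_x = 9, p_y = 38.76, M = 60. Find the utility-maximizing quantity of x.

x* = 1.6943

From the CES first-order condition, (1/2)·(y/x)^(2) = p_x/p_y.
Solve for the ratio: y/x = [2·p_x/p_y]^(0.5).
With the ratio pinned down, the budget gives x* = M/(p_x + p_y·(y/x)) and y* = (y/x)·x*.
Numerically y/x = 0.681466, so x* = 60/(9 + 38.76·0.681466) = 1.6943.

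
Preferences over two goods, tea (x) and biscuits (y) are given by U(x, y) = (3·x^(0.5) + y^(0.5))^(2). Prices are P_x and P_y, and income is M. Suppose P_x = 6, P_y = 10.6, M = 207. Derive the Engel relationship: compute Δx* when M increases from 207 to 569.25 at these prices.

Δx* = 56.8025

With the ratio pinned down, the budget gives x* = M/(P_x + P_y·(y/x)) and y* = (y/x)·x*.
Numerically y/x = 0.0356, so x* = 207/(6 + 10.6·0.0356) = 32.4586.
At M' = 569.25: x* = 89.2611. Change: 89.2611 − 32.4586 = 56.8025.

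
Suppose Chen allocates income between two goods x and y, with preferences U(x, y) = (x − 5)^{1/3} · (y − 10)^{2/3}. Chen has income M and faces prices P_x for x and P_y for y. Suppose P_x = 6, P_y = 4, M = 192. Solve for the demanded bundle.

Discretionary income = 192 − 5·6 − 10·4 = 122; x* = 5 + 1/3·122/6 = 11.7778; y* = 10 + 2/3·122/4 = 30.3333.

x* = 11.7778, y* = 30.3333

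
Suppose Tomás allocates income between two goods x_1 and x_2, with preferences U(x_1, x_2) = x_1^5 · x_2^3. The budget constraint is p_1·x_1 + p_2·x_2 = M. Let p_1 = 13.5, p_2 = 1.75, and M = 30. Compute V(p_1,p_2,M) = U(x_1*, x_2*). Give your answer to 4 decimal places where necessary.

V = 1373.0329

The MRS is (5/3)·x_2/x_1. Set MRS = p_1/p_2.
So 5·p_2·x_2 = 3·p_1·x_1; combined with the budget, a share 0.625 of income goes to x_1.
Demand: x_1*(p_1,p_2,M) = 0.625·M/p_1 and x_2* = 0.375·M/p_2.
At p_1=13.5, p_2=1.75, M=30: x_1* = 0.625·30/13.5 = 1.3889, x_2* = 6.4286.
Utility at the optimum: U(1.3889, 6.4286) = 1373.0329.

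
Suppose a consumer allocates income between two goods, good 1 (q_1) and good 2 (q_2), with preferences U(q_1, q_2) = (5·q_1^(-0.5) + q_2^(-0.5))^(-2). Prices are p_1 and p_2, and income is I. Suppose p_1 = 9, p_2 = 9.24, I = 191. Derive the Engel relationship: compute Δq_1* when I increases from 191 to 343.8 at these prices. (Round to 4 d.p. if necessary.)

From the CES first-order condition, 5·(q_2/q_1)^(1.5) = p_1/p_2.
Hence q_2/q_1 = ((1/5)·p_1/p_2)^(1/(1.5)), i.e. raised to the 2/3 power.
Substitute q_2 = (q_2/q_1)·q_1 into the budget: q_1* = I/(p_1 + p_2·(q_2/q_1)).
Numerically q_2/q_1 = 0.336047, so q_1* = 191/(9 + 9.24·0.336047) = 15.7785.
At I' = 343.8: q_1* = 28.4013. Change: 28.4013 − 15.7785 = 12.6228.

Δq_1* = 12.6228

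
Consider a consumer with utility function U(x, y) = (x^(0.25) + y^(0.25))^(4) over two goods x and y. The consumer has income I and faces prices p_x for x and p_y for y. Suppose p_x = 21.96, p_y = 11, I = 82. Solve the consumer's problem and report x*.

From the CES first-order condition, (y/x)^(0.75) = p_x/p_y.
Hence y/x = (p_x/p_y)^(1/(0.75)), i.e. raised to the 4/3 power.
Substitute y = (y/x)·x into the budget: x* = I/(p_x + p_y·(y/x)).
Numerically y/x = 2.513735, so x* = 82/(21.96 + 11·2.513735) = 1.6529.

x* = 1.6529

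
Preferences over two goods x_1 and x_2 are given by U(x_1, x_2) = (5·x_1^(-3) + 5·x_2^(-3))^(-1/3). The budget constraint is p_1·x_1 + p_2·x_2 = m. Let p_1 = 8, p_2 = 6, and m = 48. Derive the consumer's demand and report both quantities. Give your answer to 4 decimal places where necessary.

x_1* = 3.3224, x_2* = 3.5701

From the CES first-order condition, (x_2/x_1)^(4) = p_1/p_2.
Hence x_2/x_1 = (p_1/p_2)^(1/(4)), i.e. raised to the 0.25 power.
With the ratio pinned down, the budget gives x_1* = m/(p_1 + p_2·(x_2/x_1)) and x_2* = (x_2/x_1)·x_1*.
Numerically x_2/x_1 = 1.07457, so x_1* = 48/(8 + 6·1.07457) = 3.3224 and x_2* = 1.07457·3.3224 = 3.5701.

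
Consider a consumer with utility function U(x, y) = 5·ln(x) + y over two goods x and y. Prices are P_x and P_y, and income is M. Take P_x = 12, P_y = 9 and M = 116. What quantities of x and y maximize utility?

x* = 3.75, y* = 7.8889

Set MRS = P_x/P_y: (5/x)/1 = P_x/P_y.
So x*(P_x,P_y) = 5·P_y/P_x, independent of income; and y* = (M − 5·P_y)/P_y.
At the given prices: x* = 5·9/12 = 3.75, and y* = 7.8889.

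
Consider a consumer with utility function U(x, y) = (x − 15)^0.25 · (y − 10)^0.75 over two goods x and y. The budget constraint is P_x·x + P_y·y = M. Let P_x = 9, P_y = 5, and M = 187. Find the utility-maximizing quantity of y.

MRS = (1/3)·(y−10)/(x−15). Tangency with P_x/P_y gives y−10 = 3·(P_x/P_y)·(x−15).
Substituting into the budget: x* = 15 + 0.25·(M − 15·P_x − 10·P_y)/P_x, and y* = 10 + 0.75·(…)/P_y.
Discretionary income = 187 − 15·9 − 10·5 = 2; y* = 10 + 0.75·2/5 = 10.3.

y* = 10.3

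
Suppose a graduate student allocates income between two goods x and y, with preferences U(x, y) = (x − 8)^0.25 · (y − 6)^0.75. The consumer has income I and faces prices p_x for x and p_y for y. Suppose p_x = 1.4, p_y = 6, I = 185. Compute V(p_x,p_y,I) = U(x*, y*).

MRS = (1/3)·(y−6)/(x−8). Tangency with p_x/p_y gives y−6 = 3·(p_x/p_y)·(x−8).
Substituting into the budget: x* = 8 + 0.25·(I − 8·p_x − 6·p_y)/p_x, and y* = 6 + 0.75·(…)/p_y.
Discretionary income = 185 − 8·1.4 − 6·6 = 137.8; x* = 8 + 0.25·137.8/1.4 = 32.6071; y* = 6 + 0.75·137.8/6 = 23.225.
Utility at the optimum: U(32.6071, 23.225) = 18.8315.

V = 18.8315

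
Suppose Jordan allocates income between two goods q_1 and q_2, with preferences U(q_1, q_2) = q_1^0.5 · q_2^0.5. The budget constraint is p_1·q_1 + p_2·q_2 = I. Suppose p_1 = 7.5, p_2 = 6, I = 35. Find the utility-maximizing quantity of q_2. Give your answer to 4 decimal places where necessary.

q_2* = 2.9167

The MRS is q_2/q_1. Set MRS = p_1/p_2.
So 0.5·p_2·q_2 = 0.5·p_1·q_1; combined with the budget, a share 0.5 of income goes to q_1.
Demand: q_1*(p_1,p_2,I) = 0.5·I/p_1 and q_2* = 0.5·I/p_2.
At p_1=7.5, p_2=6, I=35: q_2* = 0.5·35/6 = 2.9167.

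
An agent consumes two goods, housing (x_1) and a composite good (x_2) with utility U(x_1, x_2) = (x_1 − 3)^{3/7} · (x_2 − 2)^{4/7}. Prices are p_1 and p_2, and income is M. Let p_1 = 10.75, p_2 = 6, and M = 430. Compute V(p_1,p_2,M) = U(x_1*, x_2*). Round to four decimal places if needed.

V = 25.2949

After buying the subsistence bundle (3, 2), a share 3/7 of the remaining income goes to x_1: x_1* = 3 + 3/7·(M − 3p_1 − 2p_2)/p_1.
Discretionary income = 430 − 3·10.75 − 2·6 = 385.75; x_1* = 3 + 3/7·385.75/10.75 = 18.3787; x_2* = 2 + 4/7·385.75/6 = 38.7381.
Utility at the optimum: U(18.3787, 38.7381) = 25.2949.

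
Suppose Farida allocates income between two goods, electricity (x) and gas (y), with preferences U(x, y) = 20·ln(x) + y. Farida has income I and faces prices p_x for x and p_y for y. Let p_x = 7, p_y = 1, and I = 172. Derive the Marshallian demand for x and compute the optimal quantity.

So x*(p_x,p_y) = 20·p_y/p_x, independent of income; and y* = (I − 20·p_y)/p_y.
At the given prices: x* = 20·1/7 = 2.8571.

x* = 2.8571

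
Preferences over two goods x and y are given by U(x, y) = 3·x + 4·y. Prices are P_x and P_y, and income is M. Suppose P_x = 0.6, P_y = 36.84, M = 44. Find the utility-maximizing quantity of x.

Linear utility — the consumer picks whichever good has higher MU/price: 3/0.6 = 5 vs 4/36.84 = 0.1086.
x gives more utility per dollar, so spend all income on x: x* = M/P_x, y* = 0.
Numerically: x* = 73.3333, y* = 0.

x* = 73.3333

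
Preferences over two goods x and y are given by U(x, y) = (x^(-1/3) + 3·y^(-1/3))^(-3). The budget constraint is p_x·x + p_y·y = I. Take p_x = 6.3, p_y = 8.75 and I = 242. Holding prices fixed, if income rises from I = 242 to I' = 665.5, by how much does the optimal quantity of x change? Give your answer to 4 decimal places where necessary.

Δx* = 19.3467

MU_x ∝ x^(-4/3), MU_y ∝ 3·y^(-4/3), so MRS = (1/3)·(y/x)^(4/3) = p_x/p_y.
Solve for the ratio: y/x = [3·p_x/p_y]^(0.75).
Substitute y = (y/x)·x into the budget: x* = I/(p_x + p_y·(y/x)).
Numerically y/x = 1.781724, so x* = 242/(6.3 + 8.75·1.781724) = 11.0552.
At I' = 665.5: x* = 30.4019. Change: 30.4019 − 11.0552 = 19.3467.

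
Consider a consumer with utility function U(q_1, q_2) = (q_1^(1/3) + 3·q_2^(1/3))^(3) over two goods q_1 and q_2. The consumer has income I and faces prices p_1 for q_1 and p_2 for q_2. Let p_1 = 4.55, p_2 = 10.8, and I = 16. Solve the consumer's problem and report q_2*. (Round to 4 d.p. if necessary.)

From the CES first-order condition, (1/3)·(q_2/q_1)^(2/3) = p_1/p_2.
Hence q_2/q_1 = (3·p_1/p_2)^(1/(2/3)), i.e. raised to the 1.5 power.
Substitute q_2 = (q_2/q_1)·q_1 into the budget: q_1* = I/(p_1 + p_2·(q_2/q_1)).
Numerically q_2/q_1 = 1.420899, so q_1* = 16/(4.55 + 10.8·1.420899) = 0.8042 and q_2* = 1.420899·0.8042 = 1.1427.

q_2* = 1.1427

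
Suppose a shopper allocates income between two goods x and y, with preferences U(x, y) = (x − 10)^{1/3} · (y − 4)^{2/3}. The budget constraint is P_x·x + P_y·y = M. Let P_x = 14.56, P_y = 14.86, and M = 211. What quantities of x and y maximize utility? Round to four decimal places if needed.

x* = 10.1364, y* = 4.2674

Let x' = x−10, y' = y−4. MRS = (1/2)·y'/x' = P_x/P_y.
After buying the subsistence bundle (10, 4), a share 1/3 of the remaining income goes to x: x* = 10 + 1/3·(M − 10P_x − 4P_y)/P_x.
Discretionary income = 211 − 10·14.56 − 4·14.86 = 5.96; x* = 10 + 1/3·5.96/14.56 = 10.1364; y* = 4 + 2/3·5.96/14.86 = 4.2674.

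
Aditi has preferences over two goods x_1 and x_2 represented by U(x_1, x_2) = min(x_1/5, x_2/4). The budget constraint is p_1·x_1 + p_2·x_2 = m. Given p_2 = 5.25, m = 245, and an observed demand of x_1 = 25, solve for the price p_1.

Leontief preferences: the optimum is at the kink where x_1/5 = x_2/4, i.e. x_2 = (4/5)·x_1.
Budget: p_1·x_1 + p_2·(4/5)·x_1 = m, so (5·p_1 + 4·p_2)·x_1 = 5·m.
Demand: x_1*(p_1,p_2,m) = 5·m/(5·p_1 + 4·p_2), x_2* = 4·m/(5·p_1 + 4·p_2).
Set x_1* = 25 in the demand function and solve for p_1: p_1 = 5.6.

p_1 = 5.6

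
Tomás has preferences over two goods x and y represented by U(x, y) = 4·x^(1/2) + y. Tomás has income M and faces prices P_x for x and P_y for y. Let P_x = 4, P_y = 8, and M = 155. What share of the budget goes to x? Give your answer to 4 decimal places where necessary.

MU_x = 2/√x, MU_y = 1. Tangency: 2/√x = P_x/P_y.
Thus x* = (2·P_y/P_x)² — independent of M — with the rest of income spent on y.
Plugging in: x* = (2·8/4)² = 16, y* = 11.375.
Expenditure on x: 4·16 = 64; share = 0.4129.

share on x = 0.4129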